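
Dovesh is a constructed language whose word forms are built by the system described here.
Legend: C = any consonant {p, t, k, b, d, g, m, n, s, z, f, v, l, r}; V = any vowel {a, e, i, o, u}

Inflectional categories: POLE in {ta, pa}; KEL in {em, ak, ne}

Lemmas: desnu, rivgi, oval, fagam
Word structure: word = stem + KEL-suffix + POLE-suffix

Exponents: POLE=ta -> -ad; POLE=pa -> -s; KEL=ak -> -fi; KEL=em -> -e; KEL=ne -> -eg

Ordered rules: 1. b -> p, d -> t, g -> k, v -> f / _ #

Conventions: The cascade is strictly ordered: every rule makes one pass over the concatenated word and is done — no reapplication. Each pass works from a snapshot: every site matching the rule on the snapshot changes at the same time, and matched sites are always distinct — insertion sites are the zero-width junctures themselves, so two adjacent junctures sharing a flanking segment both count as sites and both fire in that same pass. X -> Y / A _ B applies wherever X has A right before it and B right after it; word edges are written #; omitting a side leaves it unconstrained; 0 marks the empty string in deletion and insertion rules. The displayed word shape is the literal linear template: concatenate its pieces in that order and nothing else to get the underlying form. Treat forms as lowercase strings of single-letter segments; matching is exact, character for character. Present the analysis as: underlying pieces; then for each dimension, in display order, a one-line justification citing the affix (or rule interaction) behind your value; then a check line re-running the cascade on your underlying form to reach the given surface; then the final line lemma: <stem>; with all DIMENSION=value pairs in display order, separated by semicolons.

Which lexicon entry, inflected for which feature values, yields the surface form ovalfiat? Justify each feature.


underlying: oval-fi-ad
POLE=ta - signalled by the affix -ad
KEL=ak - signalled by the affix -fi
check: ovalfiad -> ovalfiat
lemma: oval; POLE=ta; KEL=ak


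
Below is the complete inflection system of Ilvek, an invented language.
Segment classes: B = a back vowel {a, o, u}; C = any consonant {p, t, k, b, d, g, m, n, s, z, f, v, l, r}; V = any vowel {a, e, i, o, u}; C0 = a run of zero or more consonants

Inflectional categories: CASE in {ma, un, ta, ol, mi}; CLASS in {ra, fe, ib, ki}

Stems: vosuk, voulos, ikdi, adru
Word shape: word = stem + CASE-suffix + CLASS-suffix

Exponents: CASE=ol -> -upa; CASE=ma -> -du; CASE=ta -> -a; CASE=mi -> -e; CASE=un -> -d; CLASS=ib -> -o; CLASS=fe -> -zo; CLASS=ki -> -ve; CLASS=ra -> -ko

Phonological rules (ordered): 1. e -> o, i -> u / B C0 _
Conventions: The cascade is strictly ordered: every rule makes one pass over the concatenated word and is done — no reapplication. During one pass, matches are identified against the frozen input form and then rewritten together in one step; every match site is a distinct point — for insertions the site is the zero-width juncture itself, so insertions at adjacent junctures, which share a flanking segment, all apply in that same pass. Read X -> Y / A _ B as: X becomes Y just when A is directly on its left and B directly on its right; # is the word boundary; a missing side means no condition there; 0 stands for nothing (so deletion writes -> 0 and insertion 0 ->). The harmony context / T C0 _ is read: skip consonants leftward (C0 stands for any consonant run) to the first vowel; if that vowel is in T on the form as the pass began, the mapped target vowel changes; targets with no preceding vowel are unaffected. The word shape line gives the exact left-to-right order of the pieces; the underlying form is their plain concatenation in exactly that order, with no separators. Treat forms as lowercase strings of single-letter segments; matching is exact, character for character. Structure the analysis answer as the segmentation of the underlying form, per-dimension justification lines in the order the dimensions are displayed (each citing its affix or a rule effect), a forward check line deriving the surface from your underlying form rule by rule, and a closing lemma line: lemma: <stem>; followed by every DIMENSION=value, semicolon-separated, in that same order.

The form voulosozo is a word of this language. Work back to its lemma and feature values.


underlying: voulos-e-zo
CASE=mi - signalled by the affix -e
CLASS=fe - signalled by the affix -zo
check: voulosezo -> voulosozo
lemma: voulos; CASE=mi; CLASS=fe


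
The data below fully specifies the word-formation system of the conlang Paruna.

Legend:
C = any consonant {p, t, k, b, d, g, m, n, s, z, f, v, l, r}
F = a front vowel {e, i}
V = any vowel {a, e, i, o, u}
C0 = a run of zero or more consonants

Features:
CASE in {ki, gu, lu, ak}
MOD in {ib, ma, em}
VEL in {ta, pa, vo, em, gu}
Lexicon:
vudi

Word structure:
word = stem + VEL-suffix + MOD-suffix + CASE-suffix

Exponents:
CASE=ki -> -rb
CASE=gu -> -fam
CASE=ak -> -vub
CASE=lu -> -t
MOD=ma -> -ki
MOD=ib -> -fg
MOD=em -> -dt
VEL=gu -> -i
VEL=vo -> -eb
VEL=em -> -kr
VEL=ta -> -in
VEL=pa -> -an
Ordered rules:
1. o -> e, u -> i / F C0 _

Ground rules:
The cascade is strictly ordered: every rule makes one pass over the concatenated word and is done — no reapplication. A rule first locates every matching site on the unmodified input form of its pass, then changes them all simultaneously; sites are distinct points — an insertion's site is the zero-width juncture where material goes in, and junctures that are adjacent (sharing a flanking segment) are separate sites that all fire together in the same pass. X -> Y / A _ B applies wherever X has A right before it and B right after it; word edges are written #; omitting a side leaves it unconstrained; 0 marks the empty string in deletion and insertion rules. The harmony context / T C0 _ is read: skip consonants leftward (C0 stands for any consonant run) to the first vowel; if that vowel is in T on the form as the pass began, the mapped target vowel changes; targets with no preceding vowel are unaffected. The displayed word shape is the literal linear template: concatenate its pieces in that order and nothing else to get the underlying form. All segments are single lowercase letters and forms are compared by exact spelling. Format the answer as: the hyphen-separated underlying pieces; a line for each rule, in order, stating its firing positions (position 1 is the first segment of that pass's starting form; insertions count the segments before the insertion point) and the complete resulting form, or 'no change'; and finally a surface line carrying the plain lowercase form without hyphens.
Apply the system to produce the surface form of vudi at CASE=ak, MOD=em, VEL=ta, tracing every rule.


underlying: vudi-in-dt-vub
1. o -> e, u -> i / F C0 _: fires at position(s) 10: vudiindtvib
surface: vudiindtvib


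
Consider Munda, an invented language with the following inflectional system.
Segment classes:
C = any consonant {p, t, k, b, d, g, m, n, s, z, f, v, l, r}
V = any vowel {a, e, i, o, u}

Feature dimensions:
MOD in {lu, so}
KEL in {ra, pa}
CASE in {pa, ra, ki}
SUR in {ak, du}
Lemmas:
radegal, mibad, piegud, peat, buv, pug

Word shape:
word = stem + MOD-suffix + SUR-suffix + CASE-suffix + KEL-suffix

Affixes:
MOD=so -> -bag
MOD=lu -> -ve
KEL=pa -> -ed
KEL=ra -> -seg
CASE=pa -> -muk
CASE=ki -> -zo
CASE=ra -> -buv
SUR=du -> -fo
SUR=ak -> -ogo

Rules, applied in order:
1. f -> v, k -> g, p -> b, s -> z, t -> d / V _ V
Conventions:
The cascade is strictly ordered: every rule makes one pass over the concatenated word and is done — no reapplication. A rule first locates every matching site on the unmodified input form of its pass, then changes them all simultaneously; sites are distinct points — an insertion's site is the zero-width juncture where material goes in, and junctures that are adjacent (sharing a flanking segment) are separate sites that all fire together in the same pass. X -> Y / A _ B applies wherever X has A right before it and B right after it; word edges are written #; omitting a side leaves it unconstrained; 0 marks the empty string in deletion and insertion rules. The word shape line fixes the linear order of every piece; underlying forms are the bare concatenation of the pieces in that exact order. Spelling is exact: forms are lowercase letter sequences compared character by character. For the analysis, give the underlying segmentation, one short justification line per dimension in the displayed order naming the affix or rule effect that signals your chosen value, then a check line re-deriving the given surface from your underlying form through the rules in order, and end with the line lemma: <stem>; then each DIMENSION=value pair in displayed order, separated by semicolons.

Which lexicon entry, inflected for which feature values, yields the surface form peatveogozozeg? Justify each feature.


underlying: peat-ve-ogo-zo-seg
MOD=lu - signalled by the affix -ve
KEL=ra - signalled by the affix -seg
CASE=ki - signalled by the affix -zo
SUR=ak - signalled by the affix -ogo
check: peatveogozoseg -> peatveogozozeg
lemma: peat; MOD=lu; KEL=ra; CASE=ki; SUR=ak


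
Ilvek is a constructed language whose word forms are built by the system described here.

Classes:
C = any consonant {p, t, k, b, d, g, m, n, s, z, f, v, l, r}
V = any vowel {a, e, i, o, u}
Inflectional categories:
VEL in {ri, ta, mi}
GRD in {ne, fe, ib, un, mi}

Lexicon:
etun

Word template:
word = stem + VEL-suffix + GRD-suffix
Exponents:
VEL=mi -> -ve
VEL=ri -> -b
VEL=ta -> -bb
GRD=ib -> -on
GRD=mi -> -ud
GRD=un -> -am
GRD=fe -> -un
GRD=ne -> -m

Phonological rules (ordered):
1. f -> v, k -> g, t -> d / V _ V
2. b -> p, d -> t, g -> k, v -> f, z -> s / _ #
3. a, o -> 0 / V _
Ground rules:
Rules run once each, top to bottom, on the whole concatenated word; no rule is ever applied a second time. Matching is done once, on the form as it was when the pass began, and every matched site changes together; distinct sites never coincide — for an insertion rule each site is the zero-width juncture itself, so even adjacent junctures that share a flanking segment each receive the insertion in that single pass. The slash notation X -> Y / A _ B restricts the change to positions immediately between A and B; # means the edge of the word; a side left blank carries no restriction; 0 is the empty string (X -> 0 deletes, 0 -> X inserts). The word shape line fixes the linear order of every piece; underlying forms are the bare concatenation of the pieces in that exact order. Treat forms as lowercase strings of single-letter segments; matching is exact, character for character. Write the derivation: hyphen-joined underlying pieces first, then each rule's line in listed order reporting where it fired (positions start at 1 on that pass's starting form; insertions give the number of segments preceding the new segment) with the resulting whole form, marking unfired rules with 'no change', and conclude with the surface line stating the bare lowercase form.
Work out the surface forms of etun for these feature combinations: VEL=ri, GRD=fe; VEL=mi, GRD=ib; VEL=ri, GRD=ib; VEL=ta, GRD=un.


cell VEL=ri, GRD=fe:
underlying: etun-b-un
1. f -> v, k -> g, t -> d / V _ V: fires at position(s) 2: edunbun
2. b -> p, d -> t, g -> k, v -> f, z -> s / _ #: no change
3. a, o -> 0 / V _: no change
surface: edunbun

cell VEL=mi, GRD=ib:
underlying: etun-ve-on
1. f -> v, k -> g, t -> d / V _ V: fires at position(s) 2: edunveon
2. b -> p, d -> t, g -> k, v -> f, z -> s / _ #: no change
3. a, o -> 0 / V _: fires at position(s) 7: edunven
surface: edunven

cell VEL=ri, GRD=ib:
underlying: etun-b-on
1. f -> v, k -> g, t -> d / V _ V: fires at position(s) 2: edunbon
2. b -> p, d -> t, g -> k, v -> f, z -> s / _ #: no change
3. a, o -> 0 / V _: no change
surface: edunbon

cell VEL=ta, GRD=un:
underlying: etun-bb-am
1. f -> v, k -> g, t -> d / V _ V: fires at position(s) 2: edunbbam
2. b -> p, d -> t, g -> k, v -> f, z -> s / _ #: no change
3. a, o -> 0 / V _: no change
surface: edunbbam


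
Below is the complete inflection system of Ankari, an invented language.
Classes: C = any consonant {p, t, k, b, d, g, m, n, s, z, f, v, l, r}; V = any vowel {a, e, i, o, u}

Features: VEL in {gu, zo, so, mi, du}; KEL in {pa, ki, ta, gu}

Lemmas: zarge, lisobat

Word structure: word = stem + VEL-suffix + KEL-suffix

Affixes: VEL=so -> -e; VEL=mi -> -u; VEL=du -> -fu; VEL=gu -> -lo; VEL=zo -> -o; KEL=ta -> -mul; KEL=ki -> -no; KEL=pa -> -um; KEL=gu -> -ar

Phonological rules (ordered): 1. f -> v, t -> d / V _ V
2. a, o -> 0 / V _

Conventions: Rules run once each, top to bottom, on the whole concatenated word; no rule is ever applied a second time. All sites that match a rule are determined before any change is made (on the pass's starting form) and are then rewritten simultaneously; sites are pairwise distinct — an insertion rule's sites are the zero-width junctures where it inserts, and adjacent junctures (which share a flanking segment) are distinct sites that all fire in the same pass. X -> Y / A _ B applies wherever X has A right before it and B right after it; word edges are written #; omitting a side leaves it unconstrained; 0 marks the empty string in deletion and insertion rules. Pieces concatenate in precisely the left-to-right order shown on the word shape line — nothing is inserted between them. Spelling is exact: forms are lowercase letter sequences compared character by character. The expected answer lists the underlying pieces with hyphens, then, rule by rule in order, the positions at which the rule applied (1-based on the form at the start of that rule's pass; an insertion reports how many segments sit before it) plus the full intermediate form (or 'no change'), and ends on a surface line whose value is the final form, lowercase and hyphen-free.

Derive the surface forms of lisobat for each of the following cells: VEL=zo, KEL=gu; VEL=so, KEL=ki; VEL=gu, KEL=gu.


cell VEL=zo, KEL=gu:
underlying: lisobat-o-ar
1. f -> v, t -> d / V _ V: fires at position(s) 7: lisobadoar
2. a, o -> 0 / V _: fires at position(s) 9: lisobador
surface: lisobador

cell VEL=so, KEL=ki:
underlying: lisobat-e-no
1. f -> v, t -> d / V _ V: fires at position(s) 7: lisobadeno
2. a, o -> 0 / V _: no change
surface: lisobadeno

cell VEL=gu, KEL=gu:
underlying: lisobat-lo-ar
1. f -> v, t -> d / V _ V: no change
2. a, o -> 0 / V _: fires at position(s) 10: lisobatlor
surface: lisobatlor


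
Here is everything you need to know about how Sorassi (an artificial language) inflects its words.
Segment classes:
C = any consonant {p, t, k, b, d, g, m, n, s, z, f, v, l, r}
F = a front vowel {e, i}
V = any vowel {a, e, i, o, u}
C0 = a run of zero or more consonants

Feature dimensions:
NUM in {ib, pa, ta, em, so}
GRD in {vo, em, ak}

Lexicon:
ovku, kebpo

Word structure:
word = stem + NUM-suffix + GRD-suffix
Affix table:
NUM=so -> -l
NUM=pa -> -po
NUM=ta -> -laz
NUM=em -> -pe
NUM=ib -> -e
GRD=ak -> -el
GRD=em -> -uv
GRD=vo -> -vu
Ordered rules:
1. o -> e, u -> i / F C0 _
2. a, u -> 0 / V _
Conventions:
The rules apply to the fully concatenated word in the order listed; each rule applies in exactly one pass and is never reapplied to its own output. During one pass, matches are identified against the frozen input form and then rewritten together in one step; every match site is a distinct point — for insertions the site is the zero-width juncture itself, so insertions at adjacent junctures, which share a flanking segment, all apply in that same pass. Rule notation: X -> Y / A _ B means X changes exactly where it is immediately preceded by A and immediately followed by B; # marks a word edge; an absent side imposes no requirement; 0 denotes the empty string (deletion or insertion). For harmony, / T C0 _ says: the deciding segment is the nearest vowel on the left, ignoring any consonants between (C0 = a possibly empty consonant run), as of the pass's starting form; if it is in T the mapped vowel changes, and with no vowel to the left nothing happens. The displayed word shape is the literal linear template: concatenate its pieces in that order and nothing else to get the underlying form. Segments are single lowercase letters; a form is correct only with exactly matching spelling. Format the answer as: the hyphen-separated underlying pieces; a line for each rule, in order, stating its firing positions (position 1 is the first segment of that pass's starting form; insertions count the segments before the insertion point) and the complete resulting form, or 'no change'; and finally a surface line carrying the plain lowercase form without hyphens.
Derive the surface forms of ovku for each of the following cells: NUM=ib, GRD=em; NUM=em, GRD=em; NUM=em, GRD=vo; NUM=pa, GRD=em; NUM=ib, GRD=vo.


cell NUM=ib, GRD=em:
underlying: ovku-e-uv
1. o -> e, u -> i / F C0 _: fires at position(s) 6: ovkueiv
2. a, u -> 0 / V _: no change
surface: ovkueiv

cell NUM=em, GRD=em:
underlying: ovku-pe-uv
1. o -> e, u -> i / F C0 _: fires at position(s) 7: ovkupeiv
2. a, u -> 0 / V _: no change
surface: ovkupeiv

cell NUM=em, GRD=vo:
underlying: ovku-pe-vu
1. o -> e, u -> i / F C0 _: fires at position(s) 8: ovkupevi
2. a, u -> 0 / V _: no change
surface: ovkupevi

cell NUM=pa, GRD=em:
underlying: ovku-po-uv
1. o -> e, u -> i / F C0 _: no change
2. a, u -> 0 / V _: fires at position(s) 7: ovkupov
surface: ovkupov

cell NUM=ib, GRD=vo:
underlying: ovku-e-vu
1. o -> e, u -> i / F C0 _: fires at position(s) 7: ovkuevi
2. a, u -> 0 / V _: no change
surface: ovkuevi


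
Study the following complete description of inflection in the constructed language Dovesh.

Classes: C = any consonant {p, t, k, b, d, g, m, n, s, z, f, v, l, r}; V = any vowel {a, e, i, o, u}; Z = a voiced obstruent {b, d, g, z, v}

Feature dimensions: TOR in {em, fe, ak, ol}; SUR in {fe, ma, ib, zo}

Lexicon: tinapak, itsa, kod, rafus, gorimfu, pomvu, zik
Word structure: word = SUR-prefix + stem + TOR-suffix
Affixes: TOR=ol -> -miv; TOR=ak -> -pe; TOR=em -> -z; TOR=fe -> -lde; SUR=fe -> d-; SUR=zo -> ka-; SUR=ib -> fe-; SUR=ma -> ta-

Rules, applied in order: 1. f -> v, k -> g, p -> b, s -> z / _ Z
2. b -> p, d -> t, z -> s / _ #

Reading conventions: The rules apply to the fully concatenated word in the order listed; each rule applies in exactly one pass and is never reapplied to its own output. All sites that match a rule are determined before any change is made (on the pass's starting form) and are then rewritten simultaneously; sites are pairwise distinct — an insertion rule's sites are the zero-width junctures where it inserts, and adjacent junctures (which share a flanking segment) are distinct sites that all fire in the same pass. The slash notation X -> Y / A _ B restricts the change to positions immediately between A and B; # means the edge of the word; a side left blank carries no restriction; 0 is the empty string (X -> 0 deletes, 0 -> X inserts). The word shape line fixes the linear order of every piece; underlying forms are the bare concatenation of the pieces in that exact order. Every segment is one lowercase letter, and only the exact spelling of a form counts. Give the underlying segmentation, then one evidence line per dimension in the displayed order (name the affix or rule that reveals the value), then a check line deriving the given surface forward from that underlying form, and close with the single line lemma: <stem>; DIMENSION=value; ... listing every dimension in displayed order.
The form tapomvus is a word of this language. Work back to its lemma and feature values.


underlying: ta-pomvu-z
TOR=em - signalled by the affix -z
SUR=ma - signalled by the affix ta-
check: tapomvuz -> tapomvuz -> tapomvus
lemma: pomvu; TOR=em; SUR=ma


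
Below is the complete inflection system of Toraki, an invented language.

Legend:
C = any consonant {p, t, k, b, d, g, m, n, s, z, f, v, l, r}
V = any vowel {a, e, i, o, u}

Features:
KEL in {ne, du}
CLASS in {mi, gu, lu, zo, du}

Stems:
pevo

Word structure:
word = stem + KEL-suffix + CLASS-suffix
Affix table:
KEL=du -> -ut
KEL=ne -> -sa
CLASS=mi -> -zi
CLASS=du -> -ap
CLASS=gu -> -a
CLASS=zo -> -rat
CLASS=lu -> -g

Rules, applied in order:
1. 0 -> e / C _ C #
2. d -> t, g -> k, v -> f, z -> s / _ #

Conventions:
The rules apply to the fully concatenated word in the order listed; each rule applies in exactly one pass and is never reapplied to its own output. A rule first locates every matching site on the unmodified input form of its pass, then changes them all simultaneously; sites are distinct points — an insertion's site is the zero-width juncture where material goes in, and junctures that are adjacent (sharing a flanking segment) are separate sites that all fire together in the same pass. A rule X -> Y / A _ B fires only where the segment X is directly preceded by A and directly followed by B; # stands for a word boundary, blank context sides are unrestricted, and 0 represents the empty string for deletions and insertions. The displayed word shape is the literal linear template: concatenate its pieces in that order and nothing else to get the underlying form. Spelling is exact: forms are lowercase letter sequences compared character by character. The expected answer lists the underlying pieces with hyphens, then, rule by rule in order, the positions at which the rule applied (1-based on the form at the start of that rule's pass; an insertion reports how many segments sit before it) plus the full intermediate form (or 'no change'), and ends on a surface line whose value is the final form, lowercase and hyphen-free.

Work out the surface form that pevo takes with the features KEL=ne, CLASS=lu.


underlying: pevo-sa-g
1. 0 -> e / C _ C #: no change
2. d -> t, g -> k, v -> f, z -> s / _ #: fires at position(s) 7: pevosak
surface: pevosak


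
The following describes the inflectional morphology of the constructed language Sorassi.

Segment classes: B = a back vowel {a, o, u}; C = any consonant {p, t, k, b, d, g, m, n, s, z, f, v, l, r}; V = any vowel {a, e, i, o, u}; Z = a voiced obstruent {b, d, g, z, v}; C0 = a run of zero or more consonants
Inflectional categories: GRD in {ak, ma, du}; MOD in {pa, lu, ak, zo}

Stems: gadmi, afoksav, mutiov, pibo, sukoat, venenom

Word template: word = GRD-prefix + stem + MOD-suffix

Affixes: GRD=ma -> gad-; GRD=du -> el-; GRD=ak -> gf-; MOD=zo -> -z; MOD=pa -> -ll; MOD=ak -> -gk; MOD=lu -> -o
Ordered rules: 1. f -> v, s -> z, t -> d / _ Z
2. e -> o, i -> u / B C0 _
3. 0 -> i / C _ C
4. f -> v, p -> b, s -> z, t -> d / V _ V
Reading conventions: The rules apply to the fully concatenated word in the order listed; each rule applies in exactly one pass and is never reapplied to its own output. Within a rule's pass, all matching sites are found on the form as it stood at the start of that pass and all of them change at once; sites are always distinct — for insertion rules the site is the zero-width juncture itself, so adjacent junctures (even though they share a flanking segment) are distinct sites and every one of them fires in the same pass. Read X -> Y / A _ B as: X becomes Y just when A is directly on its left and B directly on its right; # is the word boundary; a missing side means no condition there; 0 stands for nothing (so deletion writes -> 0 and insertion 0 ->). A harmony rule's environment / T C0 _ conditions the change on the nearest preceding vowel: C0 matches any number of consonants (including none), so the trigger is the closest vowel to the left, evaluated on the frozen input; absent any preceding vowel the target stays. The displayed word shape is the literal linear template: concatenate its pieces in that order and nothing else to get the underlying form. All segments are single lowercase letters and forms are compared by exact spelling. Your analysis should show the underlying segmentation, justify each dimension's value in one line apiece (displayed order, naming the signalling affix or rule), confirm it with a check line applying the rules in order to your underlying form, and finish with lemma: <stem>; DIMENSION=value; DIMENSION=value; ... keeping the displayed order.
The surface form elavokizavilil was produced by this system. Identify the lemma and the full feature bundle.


underlying: el-afoksav-ll
GRD=du - signalled by the affix el-
MOD=pa - signalled by the affix -ll
check: elafoksavll -> elafoksavll -> elafoksavll -> elafokisavilil -> elavokizavilil
lemma: afoksav; GRD=du; MOD=pa


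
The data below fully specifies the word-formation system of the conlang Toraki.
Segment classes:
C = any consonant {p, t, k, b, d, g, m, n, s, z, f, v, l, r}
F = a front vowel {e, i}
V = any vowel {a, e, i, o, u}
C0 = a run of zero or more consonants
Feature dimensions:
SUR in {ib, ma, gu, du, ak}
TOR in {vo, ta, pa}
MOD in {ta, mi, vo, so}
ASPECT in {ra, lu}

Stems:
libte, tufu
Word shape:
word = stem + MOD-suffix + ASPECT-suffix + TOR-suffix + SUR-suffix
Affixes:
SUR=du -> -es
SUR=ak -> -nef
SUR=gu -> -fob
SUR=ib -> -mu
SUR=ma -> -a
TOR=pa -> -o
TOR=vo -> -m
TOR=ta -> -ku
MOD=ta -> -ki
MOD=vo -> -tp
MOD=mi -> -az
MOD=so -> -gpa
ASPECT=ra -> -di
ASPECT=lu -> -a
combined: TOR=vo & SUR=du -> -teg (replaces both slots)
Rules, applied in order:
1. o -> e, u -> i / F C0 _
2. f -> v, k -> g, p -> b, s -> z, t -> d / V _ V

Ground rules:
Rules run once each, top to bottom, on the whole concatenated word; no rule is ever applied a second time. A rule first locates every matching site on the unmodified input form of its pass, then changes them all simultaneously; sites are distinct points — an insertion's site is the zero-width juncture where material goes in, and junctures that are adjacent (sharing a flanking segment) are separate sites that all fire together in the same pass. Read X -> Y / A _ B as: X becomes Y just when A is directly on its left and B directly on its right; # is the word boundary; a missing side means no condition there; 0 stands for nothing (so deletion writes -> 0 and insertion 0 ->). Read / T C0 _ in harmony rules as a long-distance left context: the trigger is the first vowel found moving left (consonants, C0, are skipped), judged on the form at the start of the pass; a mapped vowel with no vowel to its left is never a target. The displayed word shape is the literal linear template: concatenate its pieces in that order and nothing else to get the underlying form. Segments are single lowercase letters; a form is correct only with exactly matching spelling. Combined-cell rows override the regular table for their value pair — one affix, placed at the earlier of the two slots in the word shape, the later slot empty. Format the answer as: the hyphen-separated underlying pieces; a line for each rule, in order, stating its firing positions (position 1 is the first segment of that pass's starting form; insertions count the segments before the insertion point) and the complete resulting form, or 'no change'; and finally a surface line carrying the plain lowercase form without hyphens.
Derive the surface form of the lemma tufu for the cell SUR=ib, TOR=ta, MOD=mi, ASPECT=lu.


underlying: tufu-az-a-ku-mu
1. o -> e, u -> i / F C0 _: no change
2. f -> v, k -> g, p -> b, s -> z, t -> d / V _ V: fires at position(s) 3, 8: tuvuazagumu
surface: tuvuazagumu


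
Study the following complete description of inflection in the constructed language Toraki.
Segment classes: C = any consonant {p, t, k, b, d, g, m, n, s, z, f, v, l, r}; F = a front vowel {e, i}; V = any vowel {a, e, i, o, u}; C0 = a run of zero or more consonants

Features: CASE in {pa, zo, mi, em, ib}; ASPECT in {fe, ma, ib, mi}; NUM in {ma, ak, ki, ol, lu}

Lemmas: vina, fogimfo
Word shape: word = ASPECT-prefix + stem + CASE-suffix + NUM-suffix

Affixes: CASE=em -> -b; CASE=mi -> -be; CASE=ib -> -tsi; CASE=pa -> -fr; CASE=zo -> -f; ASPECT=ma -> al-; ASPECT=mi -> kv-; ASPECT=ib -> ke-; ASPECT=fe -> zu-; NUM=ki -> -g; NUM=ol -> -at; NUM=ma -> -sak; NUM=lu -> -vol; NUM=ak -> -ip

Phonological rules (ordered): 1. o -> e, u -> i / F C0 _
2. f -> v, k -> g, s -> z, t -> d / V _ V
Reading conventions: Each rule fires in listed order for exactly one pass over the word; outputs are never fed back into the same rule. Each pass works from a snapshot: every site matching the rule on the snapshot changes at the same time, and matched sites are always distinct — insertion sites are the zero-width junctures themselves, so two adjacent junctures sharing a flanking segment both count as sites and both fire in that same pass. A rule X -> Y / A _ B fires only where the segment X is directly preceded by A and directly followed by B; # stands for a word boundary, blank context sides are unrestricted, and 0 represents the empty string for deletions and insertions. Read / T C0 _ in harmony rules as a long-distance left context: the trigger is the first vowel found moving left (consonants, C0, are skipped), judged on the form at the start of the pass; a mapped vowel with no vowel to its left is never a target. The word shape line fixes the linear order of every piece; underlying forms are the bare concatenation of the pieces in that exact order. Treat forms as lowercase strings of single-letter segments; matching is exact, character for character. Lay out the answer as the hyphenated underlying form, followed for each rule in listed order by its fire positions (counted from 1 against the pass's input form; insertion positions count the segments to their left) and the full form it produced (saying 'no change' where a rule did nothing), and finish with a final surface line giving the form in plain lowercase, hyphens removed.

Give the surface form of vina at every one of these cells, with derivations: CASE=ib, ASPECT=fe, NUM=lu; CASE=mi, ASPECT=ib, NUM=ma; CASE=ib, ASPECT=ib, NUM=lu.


cell CASE=ib, ASPECT=fe, NUM=lu:
underlying: zu-vina-tsi-vol
1. o -> e, u -> i / F C0 _: fires at position(s) 11: zuvinatsivel
2. f -> v, k -> g, s -> z, t -> d / V _ V: no change
surface: zuvinatsivel

cell CASE=mi, ASPECT=ib, NUM=ma:
underlying: ke-vina-be-sak
1. o -> e, u -> i / F C0 _: no change
2. f -> v, k -> g, s -> z, t -> d / V _ V: fires at position(s) 9: kevinabezak
surface: kevinabezak

cell CASE=ib, ASPECT=ib, NUM=lu:
underlying: ke-vina-tsi-vol
1. o -> e, u -> i / F C0 _: fires at position(s) 11: kevinatsivel
2. f -> v, k -> g, s -> z, t -> d / V _ V: no change
surface: kevinatsivel


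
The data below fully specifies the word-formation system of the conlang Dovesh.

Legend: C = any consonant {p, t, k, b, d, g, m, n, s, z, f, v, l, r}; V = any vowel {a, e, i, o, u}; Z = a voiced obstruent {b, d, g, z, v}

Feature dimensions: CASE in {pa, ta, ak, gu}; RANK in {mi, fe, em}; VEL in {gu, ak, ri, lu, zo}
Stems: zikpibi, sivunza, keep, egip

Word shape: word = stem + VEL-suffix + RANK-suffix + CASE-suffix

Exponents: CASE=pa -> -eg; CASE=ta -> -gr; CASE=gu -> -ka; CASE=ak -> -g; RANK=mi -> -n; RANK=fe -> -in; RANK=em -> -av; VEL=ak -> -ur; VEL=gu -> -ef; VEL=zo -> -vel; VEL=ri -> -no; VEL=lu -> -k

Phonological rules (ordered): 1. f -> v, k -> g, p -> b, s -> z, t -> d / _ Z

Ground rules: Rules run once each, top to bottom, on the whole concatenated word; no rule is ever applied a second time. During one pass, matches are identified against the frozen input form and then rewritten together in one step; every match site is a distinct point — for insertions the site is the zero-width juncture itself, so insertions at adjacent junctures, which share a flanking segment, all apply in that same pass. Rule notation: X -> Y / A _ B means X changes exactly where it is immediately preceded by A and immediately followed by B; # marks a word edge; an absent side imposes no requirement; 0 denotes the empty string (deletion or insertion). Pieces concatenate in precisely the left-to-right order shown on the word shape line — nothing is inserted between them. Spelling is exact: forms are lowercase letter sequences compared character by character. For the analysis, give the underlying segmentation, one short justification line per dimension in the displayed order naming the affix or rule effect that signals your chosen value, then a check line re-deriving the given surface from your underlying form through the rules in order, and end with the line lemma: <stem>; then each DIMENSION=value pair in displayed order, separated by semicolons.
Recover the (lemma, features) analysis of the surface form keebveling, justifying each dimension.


underlying: keep-vel-in-g
CASE=ak - signalled by the affix -g
RANK=fe - signalled by the affix -in
VEL=zo - signalled by the affix -vel
check: keepveling -> keebveling
lemma: keep; CASE=ak; RANK=fe; VEL=zo


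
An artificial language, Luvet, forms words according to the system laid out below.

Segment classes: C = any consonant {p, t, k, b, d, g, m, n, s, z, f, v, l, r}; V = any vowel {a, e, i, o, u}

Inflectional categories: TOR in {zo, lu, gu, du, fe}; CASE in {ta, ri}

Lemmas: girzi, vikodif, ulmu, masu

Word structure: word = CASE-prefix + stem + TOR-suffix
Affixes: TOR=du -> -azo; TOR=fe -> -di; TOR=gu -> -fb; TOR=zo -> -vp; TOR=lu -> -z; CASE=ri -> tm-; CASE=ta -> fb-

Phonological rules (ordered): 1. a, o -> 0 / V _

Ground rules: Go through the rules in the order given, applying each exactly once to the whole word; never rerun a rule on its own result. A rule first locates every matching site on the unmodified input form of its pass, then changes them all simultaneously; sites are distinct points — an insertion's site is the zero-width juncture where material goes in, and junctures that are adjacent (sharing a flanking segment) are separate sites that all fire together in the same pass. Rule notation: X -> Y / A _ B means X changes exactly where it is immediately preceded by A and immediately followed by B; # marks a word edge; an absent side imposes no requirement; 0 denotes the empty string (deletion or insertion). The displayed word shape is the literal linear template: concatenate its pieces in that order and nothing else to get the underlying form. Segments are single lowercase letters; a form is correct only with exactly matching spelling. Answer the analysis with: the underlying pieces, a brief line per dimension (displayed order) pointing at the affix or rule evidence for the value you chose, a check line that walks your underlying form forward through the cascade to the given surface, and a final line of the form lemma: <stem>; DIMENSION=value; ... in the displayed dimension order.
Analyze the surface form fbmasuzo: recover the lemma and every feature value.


underlying: fb-masu-azo
TOR=du - signalled by the affix -azo
CASE=ta - signalled by the affix fb-
check: fbmasuazo -> fbmasuzo
lemma: masu; TOR=du; CASE=ta


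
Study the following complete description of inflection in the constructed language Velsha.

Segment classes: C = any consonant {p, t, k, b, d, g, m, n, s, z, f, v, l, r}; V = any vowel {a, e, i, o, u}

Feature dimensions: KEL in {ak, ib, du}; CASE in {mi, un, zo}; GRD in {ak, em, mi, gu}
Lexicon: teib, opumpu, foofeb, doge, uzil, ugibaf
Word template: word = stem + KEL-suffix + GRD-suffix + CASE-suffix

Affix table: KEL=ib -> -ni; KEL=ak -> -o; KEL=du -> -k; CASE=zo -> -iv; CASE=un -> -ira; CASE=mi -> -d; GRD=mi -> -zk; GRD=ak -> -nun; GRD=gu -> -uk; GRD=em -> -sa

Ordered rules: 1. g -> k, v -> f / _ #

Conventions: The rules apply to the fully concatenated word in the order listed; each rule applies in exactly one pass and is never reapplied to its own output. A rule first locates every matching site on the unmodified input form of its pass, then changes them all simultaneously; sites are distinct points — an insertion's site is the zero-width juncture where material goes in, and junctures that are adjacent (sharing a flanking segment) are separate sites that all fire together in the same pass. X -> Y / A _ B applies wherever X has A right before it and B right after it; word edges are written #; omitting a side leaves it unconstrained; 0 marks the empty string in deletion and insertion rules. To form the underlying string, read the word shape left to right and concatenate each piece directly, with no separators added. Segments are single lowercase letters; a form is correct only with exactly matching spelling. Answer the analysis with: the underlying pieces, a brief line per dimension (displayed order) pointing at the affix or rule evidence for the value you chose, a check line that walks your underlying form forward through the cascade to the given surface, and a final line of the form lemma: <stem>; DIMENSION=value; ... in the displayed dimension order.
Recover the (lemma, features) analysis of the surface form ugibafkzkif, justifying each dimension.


underlying: ugibaf-k-zk-iv
KEL=du - signalled by the affix -k
CASE=zo - signalled by the affix -iv
GRD=mi - signalled by the affix -zk
check: ugibafkzkiv -> ugibafkzkif
lemma: ugibaf; KEL=du; CASE=zo; GRD=mi


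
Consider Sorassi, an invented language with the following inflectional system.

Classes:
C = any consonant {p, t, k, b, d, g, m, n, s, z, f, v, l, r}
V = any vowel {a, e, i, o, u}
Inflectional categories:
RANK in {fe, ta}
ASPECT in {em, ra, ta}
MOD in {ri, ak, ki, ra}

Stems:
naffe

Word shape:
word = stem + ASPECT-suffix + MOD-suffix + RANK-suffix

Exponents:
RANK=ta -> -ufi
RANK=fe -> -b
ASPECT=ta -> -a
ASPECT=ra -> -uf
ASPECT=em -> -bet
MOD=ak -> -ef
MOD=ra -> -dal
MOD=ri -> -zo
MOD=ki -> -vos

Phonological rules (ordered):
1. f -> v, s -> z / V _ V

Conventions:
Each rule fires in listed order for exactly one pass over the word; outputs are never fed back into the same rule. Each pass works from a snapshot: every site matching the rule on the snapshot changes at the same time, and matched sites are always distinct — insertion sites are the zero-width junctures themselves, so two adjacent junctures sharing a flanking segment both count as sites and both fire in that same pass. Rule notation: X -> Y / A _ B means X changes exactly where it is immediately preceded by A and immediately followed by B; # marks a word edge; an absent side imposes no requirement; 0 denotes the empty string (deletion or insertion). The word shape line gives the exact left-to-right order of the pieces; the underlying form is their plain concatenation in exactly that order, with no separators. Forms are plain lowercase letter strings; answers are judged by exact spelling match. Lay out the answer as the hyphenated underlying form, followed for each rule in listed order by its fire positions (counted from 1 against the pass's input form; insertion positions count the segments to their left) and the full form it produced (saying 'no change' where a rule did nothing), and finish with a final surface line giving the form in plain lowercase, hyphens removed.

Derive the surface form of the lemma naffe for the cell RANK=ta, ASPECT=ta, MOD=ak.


underlying: naffe-a-ef-ufi
1. f -> v, s -> z / V _ V: fires at position(s) 8, 10: naffeaevuvi
surface: naffeaevuvi


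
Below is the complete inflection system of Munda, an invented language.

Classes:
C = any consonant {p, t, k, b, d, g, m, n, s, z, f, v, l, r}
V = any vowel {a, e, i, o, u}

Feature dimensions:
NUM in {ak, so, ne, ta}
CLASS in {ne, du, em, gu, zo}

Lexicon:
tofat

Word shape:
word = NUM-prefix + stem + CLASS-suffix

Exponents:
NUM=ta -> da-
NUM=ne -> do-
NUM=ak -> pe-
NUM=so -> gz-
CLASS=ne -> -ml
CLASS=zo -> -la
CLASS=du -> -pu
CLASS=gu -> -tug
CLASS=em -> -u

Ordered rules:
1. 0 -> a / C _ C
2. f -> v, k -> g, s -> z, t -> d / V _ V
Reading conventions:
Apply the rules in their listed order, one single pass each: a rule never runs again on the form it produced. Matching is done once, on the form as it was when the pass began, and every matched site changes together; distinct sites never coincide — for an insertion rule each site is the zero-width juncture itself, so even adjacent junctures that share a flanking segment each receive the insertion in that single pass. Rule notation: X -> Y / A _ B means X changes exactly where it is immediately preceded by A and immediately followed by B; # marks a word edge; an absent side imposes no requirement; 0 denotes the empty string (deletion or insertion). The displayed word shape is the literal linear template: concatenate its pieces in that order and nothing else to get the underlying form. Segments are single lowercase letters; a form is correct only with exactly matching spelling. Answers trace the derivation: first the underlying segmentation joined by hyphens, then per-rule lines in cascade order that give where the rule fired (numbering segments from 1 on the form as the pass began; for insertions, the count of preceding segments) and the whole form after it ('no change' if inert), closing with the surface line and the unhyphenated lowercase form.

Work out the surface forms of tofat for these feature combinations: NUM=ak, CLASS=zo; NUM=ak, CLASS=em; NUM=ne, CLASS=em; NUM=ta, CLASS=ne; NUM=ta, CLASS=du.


cell NUM=ak, CLASS=zo:
underlying: pe-tofat-la
1. 0 -> a / C _ C: inserts after position(s) 7: petofatala
2. f -> v, k -> g, s -> z, t -> d / V _ V: fires at position(s) 3, 5, 7: pedovadala
surface: pedovadala

cell NUM=ak, CLASS=em:
underlying: pe-tofat-u
1. 0 -> a / C _ C: no change
2. f -> v, k -> g, s -> z, t -> d / V _ V: fires at position(s) 3, 5, 7: pedovadu
surface: pedovadu

cell NUM=ne, CLASS=em:
underlying: do-tofat-u
1. 0 -> a / C _ C: no change
2. f -> v, k -> g, s -> z, t -> d / V _ V: fires at position(s) 3, 5, 7: dodovadu
surface: dodovadu

cell NUM=ta, CLASS=ne:
underlying: da-tofat-ml
1. 0 -> a / C _ C: inserts after position(s) 7, 8: datofatamal
2. f -> v, k -> g, s -> z, t -> d / V _ V: fires at position(s) 3, 5, 7: dadovadamal
surface: dadovadamal

cell NUM=ta, CLASS=du:
underlying: da-tofat-pu
1. 0 -> a / C _ C: inserts after position(s) 7: datofatapu
2. f -> v, k -> g, s -> z, t -> d / V _ V: fires at position(s) 3, 5, 7: dadovadapu
surface: dadovadapu
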